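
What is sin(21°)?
sin(21°) = 0.3584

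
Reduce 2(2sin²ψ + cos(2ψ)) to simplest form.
2(2sin²ψ + cos(2ψ)) = 2 (using Double angle)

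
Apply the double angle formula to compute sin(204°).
sin(204°) = 2 sin 102° cos 102° = -0.4067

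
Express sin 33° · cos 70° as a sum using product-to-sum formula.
sin 33° cos 70° = (1/2)[sin(33°+70°) + sin(33°-70°)]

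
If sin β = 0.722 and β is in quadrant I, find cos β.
cos β = 0.6919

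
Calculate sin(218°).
sin(218°) = -0.6157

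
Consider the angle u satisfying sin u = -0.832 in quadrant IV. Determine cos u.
cos u = √(1 - sin²u) = 0.5548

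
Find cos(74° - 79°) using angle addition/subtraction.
cos(74° - 79°) = cos 74° cos 79° + sin 74° sin 79° = 0.9962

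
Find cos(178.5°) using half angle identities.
cos(178.5°) = -√((1 + cos 357°)/2) = -0.9997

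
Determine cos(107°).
cos(107°) = -0.2924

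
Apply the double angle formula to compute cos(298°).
cos(298°) = cos²149° - sin²149° = 0.4695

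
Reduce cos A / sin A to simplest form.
cos A / sin A = cot A (using Quotient identity)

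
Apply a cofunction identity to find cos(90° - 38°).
cos(90° - 38°) = sin(38°) = 0.6157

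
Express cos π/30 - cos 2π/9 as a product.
cos π/30 - cos 2π/9 = -2 sin(23π/180) sin(-17π/180)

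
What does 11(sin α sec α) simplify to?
11(sin α sec α) = 11(tan α) (using Reciprocal + quotient)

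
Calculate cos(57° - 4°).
cos(57° - 4°) = cos 57° cos 4° + sin 57° sin 4° = 0.6018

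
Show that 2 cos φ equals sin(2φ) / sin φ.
RHS = 2 sin φ cos φ / sin φ = 2 cos φ = LHS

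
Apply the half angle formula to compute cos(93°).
cos(93°) = -√((1 + cos 186°)/2) = -0.05234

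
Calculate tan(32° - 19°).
tan(32° - 19°) = (tan 32° - tan 19°)/(1 + tan 32° tan 19°) = 0.2309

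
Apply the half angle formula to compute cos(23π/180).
cos(23π/180) = √((1 + cos 23π/90)/2) = 0.9205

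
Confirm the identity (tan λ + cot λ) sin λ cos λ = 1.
LHS = (sin λ/cos λ + cos λ/sin λ) sin λ cos λ = ((sin²λ + cos²λ)/(sin λ cos λ)) · sin λ cos λ = sin²λ + cos²λ = 1 = RHS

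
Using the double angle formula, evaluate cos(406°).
cos(406°) = cos²203° - sin²203° = 0.6947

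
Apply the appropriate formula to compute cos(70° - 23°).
cos(70° - 23°) = cos 70° cos 23° + sin 70° sin 23° = 0.682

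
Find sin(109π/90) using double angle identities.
sin(109π/90) = 2 sin 109π/180 cos 109π/180 = -0.6157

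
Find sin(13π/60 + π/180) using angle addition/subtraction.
sin(13π/60 + π/180) = sin 13π/60 cos π/180 + cos 13π/60 sin π/180 = 0.6428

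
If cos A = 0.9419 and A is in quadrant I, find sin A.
sin A = 0.3359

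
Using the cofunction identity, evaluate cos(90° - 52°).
cos(90° - 52°) = sin(52°) = 0.788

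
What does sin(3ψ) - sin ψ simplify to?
sin(3ψ) - sin ψ = 2 cos(2ψ) sin ψ (using Sum-to-product)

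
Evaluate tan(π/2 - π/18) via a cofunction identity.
tan(π/2 - π/18) = cot(π/18) = 5.671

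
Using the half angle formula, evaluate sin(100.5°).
sin(100.5°) = √((1 - cos 201°)/2) = 0.9833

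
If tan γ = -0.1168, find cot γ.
cot γ = 1/tan γ = -8.562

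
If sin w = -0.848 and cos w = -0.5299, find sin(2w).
sin(2w) = 2 sin w cos w = 0.8987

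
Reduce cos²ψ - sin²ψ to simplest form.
cos²ψ - sin²ψ = cos(2ψ) (using Double angle)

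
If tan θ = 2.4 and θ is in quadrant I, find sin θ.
sin θ = 0.9231 (using tan²θ + 1 = sec²θ)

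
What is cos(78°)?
cos(78°) = 0.2079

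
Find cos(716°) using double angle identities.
cos(716°) = 1 - 2sin²358° = 0.9976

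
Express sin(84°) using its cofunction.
sin(84°) = cos(90° - 84°) = cos(6°)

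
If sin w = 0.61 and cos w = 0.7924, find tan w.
tan w = sin w / cos w = 0.7698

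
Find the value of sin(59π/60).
sin(59π/60) = 0.05234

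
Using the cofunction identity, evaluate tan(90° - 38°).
tan(90° - 38°) = cot(38°) = 1.28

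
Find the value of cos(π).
cos(π) = -1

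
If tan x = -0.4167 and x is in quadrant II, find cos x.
cos x = -0.9231 (using tan²x + 1 = sec²x)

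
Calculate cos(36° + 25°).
cos(36° + 25°) = cos 36° cos 25° - sin 36° sin 25° = 0.4848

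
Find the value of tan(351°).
tan(351°) = -0.1584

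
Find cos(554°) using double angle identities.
cos(554°) = cos²277° - sin²277° = -0.9703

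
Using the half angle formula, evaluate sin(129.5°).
sin(129.5°) = √((1 - cos 259°)/2) = 0.7716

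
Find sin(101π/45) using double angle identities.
sin(101π/45) = 2 sin 101π/90 cos 101π/90 = 0.6947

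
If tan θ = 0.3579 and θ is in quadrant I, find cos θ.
cos θ = 0.9415 (using tan²θ + 1 = sec²θ)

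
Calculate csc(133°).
csc(133°) = 1.367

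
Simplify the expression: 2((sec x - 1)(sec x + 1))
2((sec x - 1)(sec x + 1)) = 2(tan²x) (using Diff. of squares)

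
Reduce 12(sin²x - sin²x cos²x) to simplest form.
12(sin²x - sin²x cos²x) = 12(sin⁴x) (using Factoring)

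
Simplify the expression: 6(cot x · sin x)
6(cot x · sin x) = 6(cos x) (using Quotient identity)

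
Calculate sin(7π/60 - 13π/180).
sin(7π/60 - 13π/180) = sin 7π/60 cos 13π/180 - cos 7π/60 sin 13π/180 = 0.1392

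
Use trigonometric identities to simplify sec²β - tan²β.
sec²β - tan²β = 1 (using Pythagorean identity)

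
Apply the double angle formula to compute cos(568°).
cos(568°) = cos²284° - sin²284° = -0.8829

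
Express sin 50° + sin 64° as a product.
sin 50° + sin 64° = 2 sin(57°) cos(-7°)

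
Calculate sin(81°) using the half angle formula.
sin(81°) = √((1 - cos 162°)/2) = 0.9877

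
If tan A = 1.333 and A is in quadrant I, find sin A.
sin A = 0.7999 (using tan²A + 1 = sec²A)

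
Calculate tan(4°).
tan(4°) = 0.06993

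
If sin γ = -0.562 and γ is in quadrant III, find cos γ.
cos γ = -0.8271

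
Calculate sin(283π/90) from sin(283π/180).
sin(283π/90) = 2 sin 283π/180 cos 283π/180 = -0.4384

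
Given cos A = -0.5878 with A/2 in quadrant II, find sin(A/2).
sin(A/2) = ±√((1 - cos A)/2); positive since A/2 ∈ QII, so sin(A/2) = 0.891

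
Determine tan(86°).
tan(86°) = 14.3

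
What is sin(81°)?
sin(81°) = 0.9877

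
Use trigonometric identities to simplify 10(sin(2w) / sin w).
10(sin(2w) / sin w) = 10(2 cos w) (using Double angle)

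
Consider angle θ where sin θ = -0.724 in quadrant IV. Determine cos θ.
cos θ = √(1 - sin²θ) = 0.6898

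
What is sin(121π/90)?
sin(121π/90) = -0.8829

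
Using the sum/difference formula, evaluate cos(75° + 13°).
cos(75° + 13°) = cos 75° cos 13° - sin 75° sin 13° = 0.0349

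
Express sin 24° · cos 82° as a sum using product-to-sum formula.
sin 24° cos 82° = (1/2)[sin(24°+82°) + sin(24°-82°)]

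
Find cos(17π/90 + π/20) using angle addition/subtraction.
cos(17π/90 + π/20) = cos 17π/90 cos π/20 - sin 17π/90 sin π/20 = 0.7314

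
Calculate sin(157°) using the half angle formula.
sin(157°) = √((1 - cos 314°)/2) = 0.3907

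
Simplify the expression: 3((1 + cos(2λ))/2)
3((1 + cos(2λ))/2) = 3(cos²λ) (using Power reduction)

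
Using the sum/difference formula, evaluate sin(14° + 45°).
sin(14° + 45°) = sin 14° cos 45° + cos 14° sin 45° = 0.8572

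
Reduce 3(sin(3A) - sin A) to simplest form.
3(sin(3A) - sin A) = 3(2 cos(2A) sin A) (using Sum-to-product)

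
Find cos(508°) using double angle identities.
cos(508°) = cos²254° - sin²254° = -0.848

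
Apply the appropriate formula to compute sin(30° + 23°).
sin(30° + 23°) = sin 30° cos 23° + cos 30° sin 23° = 0.7986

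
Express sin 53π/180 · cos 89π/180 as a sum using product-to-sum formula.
sin 53π/180 cos 89π/180 = (1/2)[sin(53π/180+89π/180) + sin(53π/180-89π/180)]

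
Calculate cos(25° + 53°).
cos(25° + 53°) = cos 25° cos 53° - sin 25° sin 53° = 0.2079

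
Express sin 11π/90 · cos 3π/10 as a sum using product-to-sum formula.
sin 11π/90 cos 3π/10 = (1/2)[sin(11π/90+3π/10) + sin(11π/90-3π/10)]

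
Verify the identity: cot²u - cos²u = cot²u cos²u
LHS = cos²u/sin²u - cos²u = cos²u(1/sin²u - 1) = cos²u · (1 - sin²u)/sin²u = cos²u · cos²u/sin²u = cos²u · cot²u = RHS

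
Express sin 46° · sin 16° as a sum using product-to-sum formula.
sin 46° sin 16° = (1/2)[cos(46°-16°) - cos(46°+16°)]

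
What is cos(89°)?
cos(89°) = 0.01745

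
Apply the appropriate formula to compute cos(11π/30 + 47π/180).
cos(11π/30 + 47π/180) = cos 11π/30 cos 47π/180 - sin 11π/30 sin 47π/180 = -0.3907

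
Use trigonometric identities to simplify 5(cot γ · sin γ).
5(cot γ · sin γ) = 5(cos γ) (using Quotient identity)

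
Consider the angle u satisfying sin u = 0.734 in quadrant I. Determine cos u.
cos u = √(1 - sin²u) = 0.6791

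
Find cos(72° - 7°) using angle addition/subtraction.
cos(72° - 7°) = cos 72° cos 7° + sin 72° sin 7° = 0.4226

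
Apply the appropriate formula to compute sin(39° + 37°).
sin(39° + 37°) = sin 39° cos 37° + cos 39° sin 37° = 0.9703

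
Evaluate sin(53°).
sin(53°) = 0.7986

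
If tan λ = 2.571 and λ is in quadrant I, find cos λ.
cos λ = 0.3625 (using tan²λ + 1 = sec²λ)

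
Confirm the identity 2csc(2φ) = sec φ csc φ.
LHS = 2/sin(2φ) = 2/(2 sin φ cos φ) = 1/(sin φ cos φ) = (1/cos φ)(1/sin φ) = sec φ csc φ = RHS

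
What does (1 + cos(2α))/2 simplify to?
(1 + cos(2α))/2 = cos²α (using Power reduction)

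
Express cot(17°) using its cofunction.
cot(17°) = tan(90° - 17°) = tan(73°)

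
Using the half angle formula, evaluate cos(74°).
cos(74°) = √((1 + cos 148°)/2) = 0.2756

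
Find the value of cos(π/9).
cos(π/9) = 0.9397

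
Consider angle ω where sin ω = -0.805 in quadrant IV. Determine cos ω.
cos ω = √(1 - sin²ω) = 0.5933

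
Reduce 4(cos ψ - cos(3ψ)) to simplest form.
4(cos ψ - cos(3ψ)) = 4(2 sin(2ψ) sin ψ) (using Sum-to-product)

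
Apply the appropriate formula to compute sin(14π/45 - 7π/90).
sin(14π/45 - 7π/90) = sin 14π/45 cos 7π/90 - cos 14π/45 sin 7π/90 = 0.6691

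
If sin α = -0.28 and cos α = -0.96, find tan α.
tan α = sin α / cos α = 0.2917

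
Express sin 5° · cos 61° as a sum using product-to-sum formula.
sin 5° cos 61° = (1/2)[sin(5°+61°) + sin(5°-61°)]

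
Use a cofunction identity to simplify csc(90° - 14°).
csc(90° - 14°) = sec(14°)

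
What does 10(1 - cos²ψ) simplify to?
10(1 - cos²ψ) = 10(sin²ψ) (using Pythagorean identity)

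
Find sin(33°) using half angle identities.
sin(33°) = √((1 - cos 66°)/2) = 0.5446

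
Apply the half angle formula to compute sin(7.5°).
sin(7.5°) = √((1 - cos 15°)/2) = 0.1305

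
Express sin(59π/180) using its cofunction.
sin(59π/180) = cos(π/2 - 59π/180) = cos(31π/180)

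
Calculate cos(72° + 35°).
cos(72° + 35°) = cos 72° cos 35° - sin 72° sin 35° = -0.2924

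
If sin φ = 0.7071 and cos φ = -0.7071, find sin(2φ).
sin(2φ) = 2 sin φ cos φ = -1.0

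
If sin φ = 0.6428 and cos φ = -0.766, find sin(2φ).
sin(2φ) = 2 sin φ cos φ = -0.9848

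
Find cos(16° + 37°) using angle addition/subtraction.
cos(16° + 37°) = cos 16° cos 37° - sin 16° sin 37° = 0.6018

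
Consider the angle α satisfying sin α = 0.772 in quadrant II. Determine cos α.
cos α = ±√(1 - sin²α) = -0.6356 (negative in QII)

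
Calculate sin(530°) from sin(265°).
sin(530°) = 2 sin 265° cos 265° = 0.1736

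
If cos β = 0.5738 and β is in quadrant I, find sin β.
sin β = 0.819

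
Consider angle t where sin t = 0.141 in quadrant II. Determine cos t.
cos t = ±√(1 - sin²t) = -0.99 (negative in QII)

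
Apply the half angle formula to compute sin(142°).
sin(142°) = √((1 - cos 284°)/2) = 0.6157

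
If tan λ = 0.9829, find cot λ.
cot λ = 1/tan λ = 1.017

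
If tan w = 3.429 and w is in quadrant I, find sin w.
sin w = 0.96 (using tan²w + 1 = sec²w)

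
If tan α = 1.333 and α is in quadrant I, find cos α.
cos α = 0.6001 (using tan²α + 1 = sec²α)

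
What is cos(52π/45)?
cos(52π/45) = -0.8829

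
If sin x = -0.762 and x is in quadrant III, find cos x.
cos x = -0.6476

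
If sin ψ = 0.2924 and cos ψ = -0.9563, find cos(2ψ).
cos(2ψ) = cos²ψ - sin²ψ = 0.829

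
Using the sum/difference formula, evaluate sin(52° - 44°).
sin(52° - 44°) = sin 52° cos 44° - cos 52° sin 44° = 0.1392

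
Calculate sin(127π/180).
sin(127π/180) = 0.7986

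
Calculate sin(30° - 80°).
sin(30° - 80°) = sin 30° cos 80° - cos 30° sin 80° = -0.766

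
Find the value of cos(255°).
cos(255°) = -(√6-√2)/4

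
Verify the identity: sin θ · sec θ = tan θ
LHS = sin θ · (1/cos θ) = sin θ/cos θ = tan θ = RHS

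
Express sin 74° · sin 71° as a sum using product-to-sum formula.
sin 74° sin 71° = (1/2)[cos(74°-71°) - cos(74°+71°)]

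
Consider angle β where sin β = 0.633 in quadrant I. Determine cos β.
cos β = √(1 - sin²β) = 0.7742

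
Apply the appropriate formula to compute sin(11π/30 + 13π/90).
sin(11π/30 + 13π/90) = sin 11π/30 cos 13π/90 + cos 11π/30 sin 13π/90 = 0.9994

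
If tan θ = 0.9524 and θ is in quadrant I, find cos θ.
cos θ = 0.7241 (using tan²θ + 1 = sec²θ)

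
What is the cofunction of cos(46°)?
cos(46°) = sin(90° - 46°) = sin(44°)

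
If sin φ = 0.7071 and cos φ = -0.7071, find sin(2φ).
sin(2φ) = 2 sin φ cos φ = -1.0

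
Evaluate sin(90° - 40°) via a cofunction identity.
sin(90° - 40°) = cos(40°) = 0.766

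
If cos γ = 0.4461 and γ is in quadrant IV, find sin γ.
sin γ = -0.895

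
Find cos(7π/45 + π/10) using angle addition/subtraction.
cos(7π/45 + π/10) = cos 7π/45 cos π/10 - sin 7π/45 sin π/10 = 0.6947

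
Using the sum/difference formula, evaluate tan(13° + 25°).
tan(13° + 25°) = (tan 13° + tan 25°)/(1 - tan 13° tan 25°) = 0.7813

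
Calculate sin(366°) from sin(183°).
sin(366°) = 2 sin 183° cos 183° = 0.1045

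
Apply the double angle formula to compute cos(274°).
cos(274°) = cos²137° - sin²137° = 0.06976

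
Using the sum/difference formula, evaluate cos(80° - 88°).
cos(80° - 88°) = cos 80° cos 88° + sin 80° sin 88° = 0.9903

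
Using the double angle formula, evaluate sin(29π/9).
sin(29π/9) = 2 sin 29π/18 cos 29π/18 = -0.6428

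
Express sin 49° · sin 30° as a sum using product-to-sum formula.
sin 49° sin 30° = (1/2)[cos(49°-30°) - cos(49°+30°)]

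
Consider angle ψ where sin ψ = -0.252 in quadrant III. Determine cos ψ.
cos ψ = ±√(1 - sin²ψ) = -0.9677 (negative in QIII)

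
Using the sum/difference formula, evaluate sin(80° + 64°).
sin(80° + 64°) = sin 80° cos 64° + cos 80° sin 64° = 0.5878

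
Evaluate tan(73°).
tan(73°) = 3.271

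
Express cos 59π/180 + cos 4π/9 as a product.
cos 59π/180 + cos 4π/9 = 2 cos(139π/360) cos(-7π/120)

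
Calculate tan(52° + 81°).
tan(52° + 81°) = (tan 52° + tan 81°)/(1 - tan 52° tan 81°) = -1.072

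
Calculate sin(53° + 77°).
sin(53° + 77°) = sin 53° cos 77° + cos 53° sin 77° = 0.766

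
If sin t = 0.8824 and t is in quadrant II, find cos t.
cos t = -0.4705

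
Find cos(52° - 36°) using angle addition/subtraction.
cos(52° - 36°) = cos 52° cos 36° + sin 52° sin 36° = 0.9613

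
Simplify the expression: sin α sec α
sin α sec α = tan α (using Reciprocal + quotient)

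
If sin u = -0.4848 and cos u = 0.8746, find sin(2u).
sin(2u) = 2 sin u cos u = -0.848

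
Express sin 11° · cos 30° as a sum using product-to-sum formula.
sin 11° cos 30° = (1/2)[sin(11°+30°) + sin(11°-30°)]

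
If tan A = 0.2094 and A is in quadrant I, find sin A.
sin A = 0.205 (using tan²A + 1 = sec²A)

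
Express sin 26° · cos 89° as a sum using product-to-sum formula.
sin 26° cos 89° = (1/2)[sin(26°+89°) + sin(26°-89°)]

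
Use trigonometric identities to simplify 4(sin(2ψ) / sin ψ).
4(sin(2ψ) / sin ψ) = 4(2 cos ψ) (using Double angle)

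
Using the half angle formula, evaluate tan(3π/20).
tan(3π/20) = sin 3π/10 / (1 + cos 3π/10) = 0.5095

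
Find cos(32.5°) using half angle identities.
cos(32.5°) = √((1 + cos 65°)/2) = 0.8434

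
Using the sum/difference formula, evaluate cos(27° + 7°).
cos(27° + 7°) = cos 27° cos 7° - sin 27° sin 7° = 0.829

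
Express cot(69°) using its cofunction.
cot(69°) = tan(90° - 69°) = tan(21°)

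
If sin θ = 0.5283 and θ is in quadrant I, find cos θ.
cos θ = 0.8491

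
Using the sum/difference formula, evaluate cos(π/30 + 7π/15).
cos(π/30 + 7π/15) = cos π/30 cos 7π/15 - sin π/30 sin 7π/15 = 0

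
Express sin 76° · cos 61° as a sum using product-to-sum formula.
sin 76° cos 61° = (1/2)[sin(76°+61°) + sin(76°-61°)]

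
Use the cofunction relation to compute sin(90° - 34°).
sin(90° - 34°) = cos(34°) = 0.829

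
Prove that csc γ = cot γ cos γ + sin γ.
RHS = cos²γ/sin γ + sin γ = (cos²γ + sin²γ)/sin γ = 1/sin γ = csc γ = LHS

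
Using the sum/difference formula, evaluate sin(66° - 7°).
sin(66° - 7°) = sin 66° cos 7° - cos 66° sin 7° = 0.8572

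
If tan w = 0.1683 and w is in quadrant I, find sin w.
sin w = 0.166 (using tan²w + 1 = sec²w)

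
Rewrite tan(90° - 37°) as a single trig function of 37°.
tan(90° - 37°) = cot(37°)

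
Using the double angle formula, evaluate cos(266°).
cos(266°) = cos²133° - sin²133° = -0.06976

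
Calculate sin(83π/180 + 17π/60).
sin(83π/180 + 17π/60) = sin 83π/180 cos 17π/60 + cos 83π/180 sin 17π/60 = 0.7193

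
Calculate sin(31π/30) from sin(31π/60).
sin(31π/30) = 2 sin 31π/60 cos 31π/60 = -0.1045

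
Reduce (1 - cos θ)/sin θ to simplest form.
(1 - cos θ)/sin θ = tan(θ/2) (using Half angle)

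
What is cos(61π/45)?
cos(61π/45) = -0.4384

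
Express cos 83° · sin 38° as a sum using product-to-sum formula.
cos 83° sin 38° = (1/2)[sin(83°+38°) - sin(83°-38°)]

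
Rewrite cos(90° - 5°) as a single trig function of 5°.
cos(90° - 5°) = sin(5°)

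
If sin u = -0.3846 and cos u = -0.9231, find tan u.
tan u = sin u / cos u = 0.4166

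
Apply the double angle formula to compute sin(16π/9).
sin(16π/9) = 2 sin 8π/9 cos 8π/9 = -0.6428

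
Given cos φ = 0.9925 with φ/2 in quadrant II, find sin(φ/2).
sin(φ/2) = ±√((1 - cos φ)/2); positive since φ/2 ∈ QII, so sin(φ/2) = 0.06124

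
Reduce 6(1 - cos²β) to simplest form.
6(1 - cos²β) = 6(sin²β) (using Pythagorean identity)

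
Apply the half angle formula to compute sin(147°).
sin(147°) = √((1 - cos 294°)/2) = 0.5446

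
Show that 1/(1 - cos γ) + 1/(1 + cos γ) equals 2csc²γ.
LHS = [(1 + cos γ) + (1 - cos γ)] / [(1 - cos γ)(1 + cos γ)] = 2/(1 - cos²γ) = 2/sin²γ = 2csc²γ = RHS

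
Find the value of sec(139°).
sec(139°) = -1.325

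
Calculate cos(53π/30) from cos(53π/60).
cos(53π/30) = cos²53π/60 - sin²53π/60 = 0.7431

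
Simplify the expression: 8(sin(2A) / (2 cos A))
8(sin(2A) / (2 cos A)) = 8(sin A) (using Double angle)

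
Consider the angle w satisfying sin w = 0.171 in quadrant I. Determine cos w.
cos w = √(1 - sin²w) = 0.9853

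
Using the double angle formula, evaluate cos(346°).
cos(346°) = cos²173° - sin²173° = 0.9703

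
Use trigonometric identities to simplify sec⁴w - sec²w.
sec⁴w - sec²w = tan⁴w + tan²w (using Pythagorean)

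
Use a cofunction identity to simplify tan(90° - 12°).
tan(90° - 12°) = cot(12°)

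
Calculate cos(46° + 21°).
cos(46° + 21°) = cos 46° cos 21° - sin 46° sin 21° = 0.3907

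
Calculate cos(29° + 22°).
cos(29° + 22°) = cos 29° cos 22° - sin 29° sin 22° = 0.6293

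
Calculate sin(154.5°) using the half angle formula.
sin(154.5°) = √((1 - cos 309°)/2) = 0.4305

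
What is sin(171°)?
sin(171°) = 0.1564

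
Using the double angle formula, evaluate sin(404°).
sin(404°) = 2 sin 202° cos 202° = 0.6947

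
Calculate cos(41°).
cos(41°) = 0.7547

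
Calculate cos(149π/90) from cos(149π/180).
cos(149π/90) = cos²149π/180 - sin²149π/180 = 0.4695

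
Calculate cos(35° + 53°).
cos(35° + 53°) = cos 35° cos 53° - sin 35° sin 53° = 0.0349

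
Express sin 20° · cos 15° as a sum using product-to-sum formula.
sin 20° cos 15° = (1/2)[sin(20°+15°) + sin(20°-15°)]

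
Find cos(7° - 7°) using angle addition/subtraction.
cos(7° - 7°) = cos 7° cos 7° + sin 7° sin 7° = 1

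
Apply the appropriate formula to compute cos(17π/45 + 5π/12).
cos(17π/45 + 5π/12) = cos 17π/45 cos 5π/12 - sin 17π/45 sin 5π/12 = -0.7986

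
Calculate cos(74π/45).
cos(74π/45) = 0.4384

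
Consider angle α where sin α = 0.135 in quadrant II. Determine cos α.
cos α = ±√(1 - sin²α) = -0.9908 (negative in QII)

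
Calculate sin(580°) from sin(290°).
sin(580°) = 2 sin 290° cos 290° = -0.6428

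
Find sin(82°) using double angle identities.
sin(82°) = 2 sin 41° cos 41° = 0.9903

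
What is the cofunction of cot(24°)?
cot(24°) = tan(90° - 24°) = tan(66°)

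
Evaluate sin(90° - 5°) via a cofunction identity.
sin(90° - 5°) = cos(5°) = 0.9962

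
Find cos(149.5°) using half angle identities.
cos(149.5°) = -√((1 + cos 299°)/2) = -0.8616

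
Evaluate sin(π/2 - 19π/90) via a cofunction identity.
sin(π/2 - 19π/90) = cos(19π/90) = 0.788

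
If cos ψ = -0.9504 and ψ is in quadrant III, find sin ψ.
sin ψ = -0.311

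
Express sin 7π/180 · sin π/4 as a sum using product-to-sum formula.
sin 7π/180 sin π/4 = (1/2)[cos(7π/180-π/4) - cos(7π/180+π/4)]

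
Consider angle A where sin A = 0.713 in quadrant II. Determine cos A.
cos A = ±√(1 - sin²A) = -0.7012 (negative in QII)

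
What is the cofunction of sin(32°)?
sin(32°) = cos(90° - 32°) = cos(58°)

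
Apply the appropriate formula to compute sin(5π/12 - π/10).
sin(5π/12 - π/10) = sin 5π/12 cos π/10 - cos 5π/12 sin π/10 = 0.8387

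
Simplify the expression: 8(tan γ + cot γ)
8(tan γ + cot γ) = 8(sec γ csc γ) (using Quotient identities)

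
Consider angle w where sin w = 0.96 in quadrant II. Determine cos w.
cos w = ±√(1 - sin²w) = -0.28 (negative in QII)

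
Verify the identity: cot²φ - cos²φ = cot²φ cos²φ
LHS = cos²φ/sin²φ - cos²φ = cos²φ(1/sin²φ - 1) = cos²φ · (1 - sin²φ)/sin²φ = cos²φ · cos²φ/sin²φ = cos²φ · cot²φ = RHS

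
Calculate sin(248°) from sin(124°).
sin(248°) = 2 sin 124° cos 124° = -0.9272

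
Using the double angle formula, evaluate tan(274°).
tan(274°) = 2 tan 137° / (1 - tan²137°) = -14.3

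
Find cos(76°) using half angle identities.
cos(76°) = √((1 + cos 152°)/2) = 0.2419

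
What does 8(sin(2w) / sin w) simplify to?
8(sin(2w) / sin w) = 8(2 cos w) (using Double angle)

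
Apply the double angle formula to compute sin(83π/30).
sin(83π/30) = 2 sin 83π/60 cos 83π/60 = 0.6691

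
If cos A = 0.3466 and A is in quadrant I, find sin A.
sin A = 0.938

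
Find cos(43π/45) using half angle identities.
cos(43π/45) = -√((1 + cos 86π/45)/2) = -0.9903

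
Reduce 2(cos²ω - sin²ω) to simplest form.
2(cos²ω - sin²ω) = 2(cos(2ω)) (using Double angle)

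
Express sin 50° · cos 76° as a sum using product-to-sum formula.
sin 50° cos 76° = (1/2)[sin(50°+76°) + sin(50°-76°)]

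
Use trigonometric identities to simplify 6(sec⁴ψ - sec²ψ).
6(sec⁴ψ - sec²ψ) = 6(tan⁴ψ + tan²ψ) (using Pythagorean)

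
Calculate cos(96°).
cos(96°) = -0.1045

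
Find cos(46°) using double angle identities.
cos(46°) = cos²23° - sin²23° = 0.6947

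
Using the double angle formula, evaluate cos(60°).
cos(60°) = 2cos²30° - 1 = 1/2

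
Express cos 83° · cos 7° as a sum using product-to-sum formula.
cos 83° cos 7° = (1/2)[cos(83°-7°) + cos(83°+7°)]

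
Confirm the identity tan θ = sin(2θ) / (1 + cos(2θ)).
RHS = 2 sin θ cos θ / (2cos²θ) = sin θ/cos θ = tan θ = LHS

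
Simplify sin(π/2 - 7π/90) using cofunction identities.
sin(π/2 - 7π/90) = cos(7π/90)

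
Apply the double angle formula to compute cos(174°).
cos(174°) = cos²87° - sin²87° = -0.9945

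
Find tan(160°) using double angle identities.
tan(160°) = 2 tan 80° / (1 - tan²80°) = -0.364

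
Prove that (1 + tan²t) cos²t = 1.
LHS = sec²t · cos²t = (1/cos²t) · cos²t = 1 = RHS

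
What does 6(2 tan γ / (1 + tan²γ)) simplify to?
6(2 tan γ / (1 + tan²γ)) = 6(sin(2γ)) (using Double angle)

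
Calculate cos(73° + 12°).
cos(73° + 12°) = cos 73° cos 12° - sin 73° sin 12° = 0.08716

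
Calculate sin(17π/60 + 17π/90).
sin(17π/60 + 17π/90) = sin 17π/60 cos 17π/90 + cos 17π/60 sin 17π/90 = 0.9962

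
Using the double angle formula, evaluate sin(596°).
sin(596°) = 2 sin 298° cos 298° = -0.829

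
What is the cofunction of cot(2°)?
cot(2°) = tan(90° - 2°) = tan(88°)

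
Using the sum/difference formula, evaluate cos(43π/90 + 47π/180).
cos(43π/90 + 47π/180) = cos 43π/90 cos 47π/180 - sin 43π/90 sin 47π/180 = -0.682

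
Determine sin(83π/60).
sin(83π/60) = -0.9336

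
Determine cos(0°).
cos(0°) = 1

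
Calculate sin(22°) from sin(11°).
sin(22°) = 2 sin 11° cos 11° = 0.3746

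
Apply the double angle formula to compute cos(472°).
cos(472°) = cos²236° - sin²236° = -0.3746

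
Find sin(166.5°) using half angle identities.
sin(166.5°) = √((1 - cos 333°)/2) = 0.2334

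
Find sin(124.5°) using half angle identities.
sin(124.5°) = √((1 - cos 249°)/2) = 0.8241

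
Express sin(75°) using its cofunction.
sin(75°) = cos(90° - 75°) = cos(15°)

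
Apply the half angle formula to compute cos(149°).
cos(149°) = -√((1 + cos 298°)/2) = -0.8572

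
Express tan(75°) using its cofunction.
tan(75°) = cot(90° - 75°) = cot(15°)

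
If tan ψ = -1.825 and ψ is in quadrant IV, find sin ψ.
sin ψ = -0.877 (using tan²ψ + 1 = sec²ψ)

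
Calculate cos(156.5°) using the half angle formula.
cos(156.5°) = -√((1 + cos 313°)/2) = -0.9171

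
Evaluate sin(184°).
sin(184°) = -0.06976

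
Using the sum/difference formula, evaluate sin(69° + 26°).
sin(69° + 26°) = sin 69° cos 26° + cos 69° sin 26° = 0.9962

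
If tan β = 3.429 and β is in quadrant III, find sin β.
sin β = -0.96 (using tan²β + 1 = sec²β)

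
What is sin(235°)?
sin(235°) = -0.8192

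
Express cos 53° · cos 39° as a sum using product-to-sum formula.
cos 53° cos 39° = (1/2)[cos(53°-39°) + cos(53°+39°)]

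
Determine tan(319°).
tan(319°) = -0.8693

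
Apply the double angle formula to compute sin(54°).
sin(54°) = 2 sin 27° cos 27° = 0.809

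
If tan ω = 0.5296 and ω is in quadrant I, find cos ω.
cos ω = 0.8837 (using tan²ω + 1 = sec²ω)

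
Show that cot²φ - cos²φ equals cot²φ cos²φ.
LHS = cos²φ/sin²φ - cos²φ = cos²φ(1/sin²φ - 1) = cos²φ · (1 - sin²φ)/sin²φ = cos²φ · cos²φ/sin²φ = cos²φ · cot²φ = RHS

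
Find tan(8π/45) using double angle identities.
tan(8π/45) = 2 tan 4π/45 / (1 - tan²4π/45) = 0.6249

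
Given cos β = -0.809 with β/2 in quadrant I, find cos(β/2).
cos(β/2) = ±√((1 + cos β)/2); positive since β/2 ∈ QI, so cos(β/2) = 0.309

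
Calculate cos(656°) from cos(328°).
cos(656°) = cos²328° - sin²328° = 0.4384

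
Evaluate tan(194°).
tan(194°) = 0.2493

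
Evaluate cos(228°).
cos(228°) = -0.6691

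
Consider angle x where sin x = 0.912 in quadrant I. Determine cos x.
cos x = √(1 - sin²x) = 0.4102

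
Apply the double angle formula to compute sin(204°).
sin(204°) = 2 sin 102° cos 102° = -0.4067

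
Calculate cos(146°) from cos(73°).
cos(146°) = cos²73° - sin²73° = -0.829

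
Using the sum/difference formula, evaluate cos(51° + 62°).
cos(51° + 62°) = cos 51° cos 62° - sin 51° sin 62° = -0.3907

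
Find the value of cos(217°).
cos(217°) = -0.7986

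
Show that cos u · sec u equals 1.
LHS = cos u · (1/cos u) = 1 = RHS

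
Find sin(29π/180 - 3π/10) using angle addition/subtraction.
sin(29π/180 - 3π/10) = sin 29π/180 cos 3π/10 - cos 29π/180 sin 3π/10 = -0.4226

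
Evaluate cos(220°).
cos(220°) = -0.766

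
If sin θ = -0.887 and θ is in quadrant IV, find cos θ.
cos θ = 0.4618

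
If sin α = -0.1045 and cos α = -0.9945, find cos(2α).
cos(2α) = cos²α - sin²α = 0.9781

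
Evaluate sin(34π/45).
sin(34π/45) = 0.6947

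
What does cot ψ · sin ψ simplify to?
cot ψ · sin ψ = cos ψ (using Quotient identity)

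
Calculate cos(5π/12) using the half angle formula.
cos(5π/12) = √((1 + cos 5π/6)/2) = (√6-√2)/4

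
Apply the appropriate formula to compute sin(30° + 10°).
sin(30° + 10°) = sin 30° cos 10° + cos 30° sin 10° = 0.6428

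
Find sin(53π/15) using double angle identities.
sin(53π/15) = 2 sin 53π/30 cos 53π/30 = -0.9945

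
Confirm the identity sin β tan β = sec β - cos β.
RHS = 1/cos β - cos β = (1 - cos²β)/cos β = sin²β/cos β = sin β · (sin β/cos β) = sin β tan β = LHS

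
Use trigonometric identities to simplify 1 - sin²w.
1 - sin²w = cos²w (using Pythagorean identity)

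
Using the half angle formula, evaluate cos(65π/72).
cos(65π/72) = -√((1 + cos 65π/36)/2) = -0.9537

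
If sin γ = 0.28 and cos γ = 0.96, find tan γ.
tan γ = sin γ / cos γ = 0.2917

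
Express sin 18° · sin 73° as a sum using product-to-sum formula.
sin 18° sin 73° = (1/2)[cos(18°-73°) - cos(18°+73°)]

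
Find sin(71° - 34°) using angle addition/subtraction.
sin(71° - 34°) = sin 71° cos 34° - cos 71° sin 34° = 0.6018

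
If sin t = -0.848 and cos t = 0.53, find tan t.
tan t = sin t / cos t = -1.6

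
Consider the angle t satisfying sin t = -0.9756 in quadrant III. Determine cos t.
cos t = ±√(1 - sin²t) = -0.2196 (negative in QIII)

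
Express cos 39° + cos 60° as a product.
cos 39° + cos 60° = 2 cos(49.5°) cos(-10.5°)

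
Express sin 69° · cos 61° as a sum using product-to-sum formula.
sin 69° cos 61° = (1/2)[sin(69°+61°) + sin(69°-61°)]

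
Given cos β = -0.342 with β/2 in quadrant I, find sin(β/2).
sin(β/2) = ±√((1 - cos β)/2); positive since β/2 ∈ QI, so sin(β/2) = 0.8191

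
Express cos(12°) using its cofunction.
cos(12°) = sin(90° - 12°) = sin(78°)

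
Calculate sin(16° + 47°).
sin(16° + 47°) = sin 16° cos 47° + cos 16° sin 47° = 0.891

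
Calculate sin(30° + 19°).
sin(30° + 19°) = sin 30° cos 19° + cos 30° sin 19° = 0.7547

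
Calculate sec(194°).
sec(194°) = -1.031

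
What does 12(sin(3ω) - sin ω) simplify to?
12(sin(3ω) - sin ω) = 12(2 cos(2ω) sin ω) (using Sum-to-product)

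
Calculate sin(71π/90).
sin(71π/90) = 0.6157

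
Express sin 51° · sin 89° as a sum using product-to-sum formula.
sin 51° sin 89° = (1/2)[cos(51°-89°) - cos(51°+89°)]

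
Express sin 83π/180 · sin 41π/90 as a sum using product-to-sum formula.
sin 83π/180 sin 41π/90 = (1/2)[cos(83π/180-41π/90) - cos(83π/180+41π/90)]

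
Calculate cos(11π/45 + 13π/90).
cos(11π/45 + 13π/90) = cos 11π/45 cos 13π/90 - sin 11π/45 sin 13π/90 = 0.342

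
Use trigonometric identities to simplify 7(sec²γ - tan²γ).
7(sec²γ - tan²γ) = 7 (using Pythagorean identity)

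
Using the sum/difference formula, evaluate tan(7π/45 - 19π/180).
tan(7π/45 - 19π/180) = (tan 7π/45 - tan 19π/180)/(1 + tan 7π/45 tan 19π/180) = 0.1584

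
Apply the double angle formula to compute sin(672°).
sin(672°) = 2 sin 336° cos 336° = -0.7431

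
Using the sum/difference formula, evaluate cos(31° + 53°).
cos(31° + 53°) = cos 31° cos 53° - sin 31° sin 53° = 0.1045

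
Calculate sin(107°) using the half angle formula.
sin(107°) = √((1 - cos 214°)/2) = 0.9563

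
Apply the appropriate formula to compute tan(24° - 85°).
tan(24° - 85°) = (tan 24° - tan 85°)/(1 + tan 24° tan 85°) = -1.804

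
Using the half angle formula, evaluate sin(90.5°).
sin(90.5°) = √((1 - cos 181°)/2) = 1.0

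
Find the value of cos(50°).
cos(50°) = 0.6428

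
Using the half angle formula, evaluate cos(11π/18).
cos(11π/18) = -√((1 + cos 11π/9)/2) = -0.342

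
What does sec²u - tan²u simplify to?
sec²u - tan²u = 1 (using Pythagorean identity)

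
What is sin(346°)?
sin(346°) = -0.2419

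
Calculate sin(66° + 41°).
sin(66° + 41°) = sin 66° cos 41° + cos 66° sin 41° = 0.9563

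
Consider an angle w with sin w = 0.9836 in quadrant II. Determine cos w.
cos w = ±√(1 - sin²w) = -0.1804 (negative in QII)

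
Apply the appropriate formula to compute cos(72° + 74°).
cos(72° + 74°) = cos 72° cos 74° - sin 72° sin 74° = -0.829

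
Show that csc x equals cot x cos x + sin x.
RHS = cos²x/sin x + sin x = (cos²x + sin²x)/sin x = 1/sin x = csc x = LHS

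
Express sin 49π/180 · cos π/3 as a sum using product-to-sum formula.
sin 49π/180 cos π/3 = (1/2)[sin(49π/180+π/3) + sin(49π/180-π/3)]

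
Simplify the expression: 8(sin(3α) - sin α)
8(sin(3α) - sin α) = 8(2 cos(2α) sin α) (using Sum-to-product)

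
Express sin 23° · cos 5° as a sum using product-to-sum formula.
sin 23° cos 5° = (1/2)[sin(23°+5°) + sin(23°-5°)]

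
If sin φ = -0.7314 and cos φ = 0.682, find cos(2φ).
cos(2φ) = cos²φ - sin²φ = -0.06982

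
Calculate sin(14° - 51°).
sin(14° - 51°) = sin 14° cos 51° - cos 14° sin 51° = -0.6018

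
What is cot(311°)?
cot(311°) = -0.8693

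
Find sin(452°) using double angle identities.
sin(452°) = 2 sin 226° cos 226° = 0.9994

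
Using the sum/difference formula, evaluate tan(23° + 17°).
tan(23° + 17°) = (tan 23° + tan 17°)/(1 - tan 23° tan 17°) = 0.8391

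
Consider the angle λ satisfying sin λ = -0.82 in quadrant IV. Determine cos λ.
cos λ = √(1 - sin²λ) = 0.5724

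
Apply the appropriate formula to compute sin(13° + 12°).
sin(13° + 12°) = sin 13° cos 12° + cos 13° sin 12° = 0.4226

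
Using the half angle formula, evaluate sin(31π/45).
sin(31π/45) = √((1 - cos 62π/45)/2) = 0.829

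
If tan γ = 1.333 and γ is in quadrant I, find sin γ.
sin γ = 0.7999 (using tan²γ + 1 = sec²γ)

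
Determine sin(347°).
sin(347°) = -0.225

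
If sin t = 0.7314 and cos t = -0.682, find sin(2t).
sin(2t) = 2 sin t cos t = -0.9976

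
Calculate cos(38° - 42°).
cos(38° - 42°) = cos 38° cos 42° + sin 38° sin 42° = 0.9976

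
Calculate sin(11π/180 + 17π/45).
sin(11π/180 + 17π/45) = sin 11π/180 cos 17π/45 + cos 11π/180 sin 17π/45 = 0.9816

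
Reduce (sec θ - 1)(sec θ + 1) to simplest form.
(sec θ - 1)(sec θ + 1) = tan²θ (using Diff. of squares)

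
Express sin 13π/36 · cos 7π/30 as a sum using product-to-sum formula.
sin 13π/36 cos 7π/30 = (1/2)[sin(13π/36+7π/30) + sin(13π/36-7π/30)]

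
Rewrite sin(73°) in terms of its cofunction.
sin(73°) = cos(90° - 73°) = cos(17°)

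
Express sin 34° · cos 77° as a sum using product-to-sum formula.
sin 34° cos 77° = (1/2)[sin(34°+77°) + sin(34°-77°)]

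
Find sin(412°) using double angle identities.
sin(412°) = 2 sin 206° cos 206° = 0.788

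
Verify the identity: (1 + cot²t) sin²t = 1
LHS = csc²t · sin²t = (1/sin²t) · sin²t = 1 = RHS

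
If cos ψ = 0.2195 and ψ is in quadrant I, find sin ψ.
sin ψ = 0.9756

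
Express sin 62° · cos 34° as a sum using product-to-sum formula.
sin 62° cos 34° = (1/2)[sin(62°+34°) + sin(62°-34°)]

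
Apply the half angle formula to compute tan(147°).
tan(147°) = sin 294° / (1 + cos 294°) = -0.6494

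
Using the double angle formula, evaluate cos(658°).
cos(658°) = cos²329° - sin²329° = 0.4695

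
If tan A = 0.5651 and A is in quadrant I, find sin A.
sin A = 0.492 (using tan²A + 1 = sec²A)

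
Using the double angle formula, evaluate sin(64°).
sin(64°) = 2 sin 32° cos 32° = 0.8988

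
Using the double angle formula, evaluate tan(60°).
tan(60°) = 2 tan 30° / (1 - tan²30°) = √3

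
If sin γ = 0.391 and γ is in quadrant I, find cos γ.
cos γ = 0.9204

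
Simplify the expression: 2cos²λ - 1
2cos²λ - 1 = cos(2λ) (using Double angle)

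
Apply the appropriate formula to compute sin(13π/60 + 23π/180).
sin(13π/60 + 23π/180) = sin 13π/60 cos 23π/180 + cos 13π/60 sin 23π/180 = 0.8829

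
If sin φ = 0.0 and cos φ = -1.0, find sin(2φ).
sin(2φ) = 2 sin φ cos φ = 0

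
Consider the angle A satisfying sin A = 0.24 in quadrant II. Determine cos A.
cos A = ±√(1 - sin²A) = -0.9708 (negative in QII)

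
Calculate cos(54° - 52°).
cos(54° - 52°) = cos 54° cos 52° + sin 54° sin 52° = 0.9994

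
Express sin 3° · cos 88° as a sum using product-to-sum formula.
sin 3° cos 88° = (1/2)[sin(3°+88°) + sin(3°-88°)]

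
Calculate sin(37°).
sin(37°) = 0.6018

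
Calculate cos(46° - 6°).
cos(46° - 6°) = cos 46° cos 6° + sin 46° sin 6° = 0.766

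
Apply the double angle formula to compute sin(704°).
sin(704°) = 2 sin 352° cos 352° = -0.2756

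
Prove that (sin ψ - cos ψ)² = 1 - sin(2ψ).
LHS = sin²ψ - 2 sin ψ cos ψ + cos²ψ = (sin²ψ + cos²ψ) - 2 sin ψ cos ψ = 1 - sin(2ψ) = RHS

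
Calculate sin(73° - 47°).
sin(73° - 47°) = sin 73° cos 47° - cos 73° sin 47° = 0.4384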